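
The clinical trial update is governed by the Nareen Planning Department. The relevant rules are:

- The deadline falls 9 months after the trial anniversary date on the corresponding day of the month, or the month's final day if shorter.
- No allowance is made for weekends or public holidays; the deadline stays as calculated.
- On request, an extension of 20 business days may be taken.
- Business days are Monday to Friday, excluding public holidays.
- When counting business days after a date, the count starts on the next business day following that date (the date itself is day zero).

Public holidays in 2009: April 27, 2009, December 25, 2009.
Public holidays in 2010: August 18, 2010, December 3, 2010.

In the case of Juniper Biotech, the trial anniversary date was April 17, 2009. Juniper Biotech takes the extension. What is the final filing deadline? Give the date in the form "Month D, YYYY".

Moving 9 months forward from April 17, 2009 on the corresponding day gives January 17, 2010.
No adjustment is made for weekends or holidays, so January 17, 2010 stands.
Applying the 20-business-day extension: 20 business days after January 17, 2010 is February 12, 2010.
February 12, 2010 is a Friday; no weekend or holiday adjustment applies.
Final deadline: February 12, 2010.

February 12, 2010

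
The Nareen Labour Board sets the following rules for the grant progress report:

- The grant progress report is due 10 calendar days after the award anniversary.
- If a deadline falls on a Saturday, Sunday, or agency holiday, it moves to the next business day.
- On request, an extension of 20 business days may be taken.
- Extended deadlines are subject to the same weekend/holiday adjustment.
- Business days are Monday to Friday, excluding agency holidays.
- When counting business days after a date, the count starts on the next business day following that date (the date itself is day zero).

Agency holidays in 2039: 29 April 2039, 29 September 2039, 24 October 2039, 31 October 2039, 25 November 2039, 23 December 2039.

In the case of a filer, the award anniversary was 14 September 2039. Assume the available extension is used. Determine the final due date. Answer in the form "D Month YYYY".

Adding 10 calendar days to 14 September 2039 gives 24 September 2039.
Because 24 September 2039 is a Saturday, the deadline becomes 26 September 2039 (Monday).
The 20-business-day extension runs from 26 September 2039 to 26 October 2039.
Since 26 October 2039 is a Wednesday and not a holiday, the date is unchanged.
So the filing is due 26 October 2039.

26 October 2039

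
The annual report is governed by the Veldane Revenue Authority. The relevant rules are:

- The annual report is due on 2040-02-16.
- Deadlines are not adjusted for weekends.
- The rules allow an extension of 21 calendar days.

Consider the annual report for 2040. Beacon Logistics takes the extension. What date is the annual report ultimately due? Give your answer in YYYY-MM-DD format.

The statutory due date is 2040-02-16.
2040-02-16 is a Thursday; no weekend or holiday adjustment applies.
The 21-calendar-day extension moves the deadline from 2040-02-16 to 2040-03-08.
2040-03-08 is a Thursday; no weekend or holiday adjustment applies.
Deadline: 2040-03-08.

2040-03-08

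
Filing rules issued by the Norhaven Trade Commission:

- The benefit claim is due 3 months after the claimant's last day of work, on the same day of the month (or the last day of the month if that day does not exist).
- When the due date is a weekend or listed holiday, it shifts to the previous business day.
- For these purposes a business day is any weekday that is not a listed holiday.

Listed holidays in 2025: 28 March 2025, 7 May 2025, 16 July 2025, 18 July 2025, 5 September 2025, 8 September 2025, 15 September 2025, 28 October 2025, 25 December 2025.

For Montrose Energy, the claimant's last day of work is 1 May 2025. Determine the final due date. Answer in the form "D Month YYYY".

3 months from 1 May 2025 is 1 August 2025.
1 August 2025 (Friday) is already a business day.
Final deadline: 1 August 2025.

1 August 2025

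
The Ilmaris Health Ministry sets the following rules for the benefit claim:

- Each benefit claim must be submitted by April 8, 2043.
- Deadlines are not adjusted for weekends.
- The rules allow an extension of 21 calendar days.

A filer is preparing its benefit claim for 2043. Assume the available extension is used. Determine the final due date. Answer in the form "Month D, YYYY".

The statutory due date is April 8, 2043.
April 8, 2043 is a Wednesday; no weekend or holiday adjustment applies.
Applying the 21-calendar-day extension: April 8, 2043 + 21 days = April 29, 2043.
April 29, 2043 falls on a Wednesday. The rules make no weekend/holiday allowance, so it remains April 29, 2043.
So the filing is due April 29, 2043.

April 29, 2043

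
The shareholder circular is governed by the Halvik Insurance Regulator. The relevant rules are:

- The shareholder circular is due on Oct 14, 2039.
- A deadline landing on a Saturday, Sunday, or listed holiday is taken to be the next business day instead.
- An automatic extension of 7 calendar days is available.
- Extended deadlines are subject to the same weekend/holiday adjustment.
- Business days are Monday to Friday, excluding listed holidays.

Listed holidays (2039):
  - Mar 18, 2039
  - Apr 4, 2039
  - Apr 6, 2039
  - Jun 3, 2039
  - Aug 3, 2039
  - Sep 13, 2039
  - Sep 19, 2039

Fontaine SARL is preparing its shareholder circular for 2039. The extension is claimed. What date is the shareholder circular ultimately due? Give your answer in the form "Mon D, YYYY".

Oct 21, 2039

The statutory due date is Oct 14, 2039.
Oct 14, 2039 is a Friday and not a listed holiday, so it stands.
Add the 7 calendar-day extension to Oct 14, 2039: Oct 21, 2039.
Oct 21, 2039 falls on a Friday, which is a business day, so no adjustment is needed.
The final due date is Oct 21, 2039.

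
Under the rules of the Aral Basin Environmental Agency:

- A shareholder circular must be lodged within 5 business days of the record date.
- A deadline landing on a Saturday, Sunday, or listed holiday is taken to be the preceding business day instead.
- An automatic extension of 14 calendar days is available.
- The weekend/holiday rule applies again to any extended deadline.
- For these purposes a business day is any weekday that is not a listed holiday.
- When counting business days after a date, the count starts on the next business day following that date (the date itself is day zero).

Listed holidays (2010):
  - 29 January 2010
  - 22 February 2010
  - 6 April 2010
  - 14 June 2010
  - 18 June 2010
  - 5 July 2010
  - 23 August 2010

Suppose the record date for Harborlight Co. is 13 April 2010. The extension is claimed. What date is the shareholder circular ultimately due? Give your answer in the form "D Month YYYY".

4 May 2010

Counting 5 business days after 13 April 2010 (skipping weekends and listed holidays) reaches 20 April 2010.
20 April 2010 (Tuesday) is already a business day.
With the 14-day extension, 20 April 2010 becomes 4 May 2010.
4 May 2010 (Tuesday) is already a business day.
Final deadline: 4 May 2010.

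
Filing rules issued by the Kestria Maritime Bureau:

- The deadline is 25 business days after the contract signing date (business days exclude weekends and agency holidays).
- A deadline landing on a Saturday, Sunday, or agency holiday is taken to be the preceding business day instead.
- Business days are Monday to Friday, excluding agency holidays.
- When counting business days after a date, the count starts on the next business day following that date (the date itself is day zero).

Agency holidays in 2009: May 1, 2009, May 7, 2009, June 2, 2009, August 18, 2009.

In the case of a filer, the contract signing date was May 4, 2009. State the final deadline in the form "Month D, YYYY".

June 10, 2009

Starting the day after May 4, 2009 and counting 25 business days lands on June 10, 2009.
Since June 10, 2009 is a Wednesday and not a holiday, the date is unchanged.
So the filing is due June 10, 2009.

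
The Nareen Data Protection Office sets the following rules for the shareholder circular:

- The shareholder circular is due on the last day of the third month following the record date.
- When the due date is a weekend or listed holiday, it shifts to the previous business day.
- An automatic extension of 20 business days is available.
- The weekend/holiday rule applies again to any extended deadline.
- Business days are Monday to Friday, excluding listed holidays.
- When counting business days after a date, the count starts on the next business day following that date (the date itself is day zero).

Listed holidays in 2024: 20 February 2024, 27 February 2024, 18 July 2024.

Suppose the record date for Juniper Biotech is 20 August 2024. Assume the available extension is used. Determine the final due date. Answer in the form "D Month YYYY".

3 months after 20 August 2024 falls in November 2024; the last day of that month is 30 November 2024.
30 November 2024 falls on a Saturday. Rolling to the preceding business day gives 29 November 2024, a Friday.
The 20-business-day extension runs from 29 November 2024 to 27 December 2024.
27 December 2024 is a Friday and not a listed holiday, so it stands.
Deadline: 27 December 2024.

27 December 2024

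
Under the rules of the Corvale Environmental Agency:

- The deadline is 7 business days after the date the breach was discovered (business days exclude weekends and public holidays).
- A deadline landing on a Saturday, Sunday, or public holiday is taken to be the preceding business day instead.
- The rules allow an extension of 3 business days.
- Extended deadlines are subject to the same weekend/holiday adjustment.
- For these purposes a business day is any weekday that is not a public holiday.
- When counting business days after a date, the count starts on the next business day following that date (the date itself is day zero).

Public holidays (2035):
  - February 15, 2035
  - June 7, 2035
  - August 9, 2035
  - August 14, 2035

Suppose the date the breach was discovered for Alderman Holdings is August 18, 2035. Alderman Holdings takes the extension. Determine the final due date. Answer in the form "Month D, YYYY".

August 31, 2035

7 business days after August 18, 2035, excluding weekends and holidays, is August 28, 2035.
August 28, 2035 is a Tuesday and not a listed holiday, so it stands.
Applying the 3-business-day extension: 3 business days after August 28, 2035 is August 31, 2035.
August 31, 2035 falls on a Friday, which is a business day, so no adjustment is needed.
So the filing is due August 31, 2035.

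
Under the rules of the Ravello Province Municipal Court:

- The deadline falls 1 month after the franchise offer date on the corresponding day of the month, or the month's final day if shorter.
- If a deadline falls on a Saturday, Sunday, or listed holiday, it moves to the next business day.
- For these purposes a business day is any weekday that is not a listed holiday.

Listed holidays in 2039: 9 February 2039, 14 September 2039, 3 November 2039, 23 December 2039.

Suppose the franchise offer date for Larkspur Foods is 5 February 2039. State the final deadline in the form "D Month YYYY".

7 March 2039

1 month from 5 February 2039 is 5 March 2039.
5 March 2039 is a Saturday; the next business day is 7 March 2039 (Monday).
Deadline: 7 March 2039.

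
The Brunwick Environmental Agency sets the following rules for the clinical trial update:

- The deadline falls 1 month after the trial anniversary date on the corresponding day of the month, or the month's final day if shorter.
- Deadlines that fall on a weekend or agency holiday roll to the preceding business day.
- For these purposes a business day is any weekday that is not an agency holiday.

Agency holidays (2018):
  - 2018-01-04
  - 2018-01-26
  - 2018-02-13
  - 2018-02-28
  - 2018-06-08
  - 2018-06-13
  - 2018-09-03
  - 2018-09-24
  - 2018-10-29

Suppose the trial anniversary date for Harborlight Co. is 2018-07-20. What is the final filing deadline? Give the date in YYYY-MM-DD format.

1 month after 2018-07-20, on the same day of the month, is 2018-08-20.
Since 2018-08-20 is a Monday and not a holiday, the date is unchanged.
The final due date is 2018-08-20.

2018-08-20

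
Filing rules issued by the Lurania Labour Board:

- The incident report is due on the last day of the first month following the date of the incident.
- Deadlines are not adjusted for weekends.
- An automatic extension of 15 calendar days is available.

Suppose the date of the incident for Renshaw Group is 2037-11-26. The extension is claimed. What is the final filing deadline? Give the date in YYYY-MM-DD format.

The first month after 2037-11-26 is December 2037, whose last day is 2037-12-31.
No adjustment is made for weekends or holidays, so 2037-12-31 stands.
The 15-calendar-day extension moves the deadline from 2037-12-31 to 2038-01-15.
2038-01-15 is a Friday; no weekend or holiday adjustment applies.
The final due date is 2038-01-15.

2038-01-15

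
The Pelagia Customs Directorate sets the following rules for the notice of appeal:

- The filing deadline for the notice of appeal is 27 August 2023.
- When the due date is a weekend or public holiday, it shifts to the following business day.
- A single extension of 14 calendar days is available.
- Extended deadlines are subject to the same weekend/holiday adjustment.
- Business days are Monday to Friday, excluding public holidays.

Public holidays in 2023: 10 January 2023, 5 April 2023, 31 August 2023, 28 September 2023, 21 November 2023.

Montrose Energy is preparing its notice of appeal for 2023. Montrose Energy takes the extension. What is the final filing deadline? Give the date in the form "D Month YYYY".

11 September 2023

Start from the fixed due date, 27 August 2023.
Because 27 August 2023 is a Sunday, the deadline becomes 28 August 2023 (Monday).
With the 14-day extension, 28 August 2023 becomes 11 September 2023.
11 September 2023 (Monday) is already a business day.
Final deadline: 11 September 2023.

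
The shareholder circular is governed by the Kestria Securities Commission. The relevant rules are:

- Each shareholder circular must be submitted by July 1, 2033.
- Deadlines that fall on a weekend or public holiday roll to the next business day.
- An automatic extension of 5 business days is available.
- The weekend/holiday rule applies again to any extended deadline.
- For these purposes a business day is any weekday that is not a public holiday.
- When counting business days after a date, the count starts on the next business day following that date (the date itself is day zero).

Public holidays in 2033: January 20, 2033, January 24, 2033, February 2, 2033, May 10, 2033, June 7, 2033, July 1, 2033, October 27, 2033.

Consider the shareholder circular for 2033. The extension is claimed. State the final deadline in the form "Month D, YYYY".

July 11, 2033

The statutory due date is July 1, 2033.
July 1, 2033 is a listed holiday, so it moves to the next business day, July 4, 2033 (Monday).
The 5-business-day extension runs from July 4, 2033 to July 11, 2033.
July 11, 2033 (Monday) is already a business day.
Final deadline: July 11, 2033.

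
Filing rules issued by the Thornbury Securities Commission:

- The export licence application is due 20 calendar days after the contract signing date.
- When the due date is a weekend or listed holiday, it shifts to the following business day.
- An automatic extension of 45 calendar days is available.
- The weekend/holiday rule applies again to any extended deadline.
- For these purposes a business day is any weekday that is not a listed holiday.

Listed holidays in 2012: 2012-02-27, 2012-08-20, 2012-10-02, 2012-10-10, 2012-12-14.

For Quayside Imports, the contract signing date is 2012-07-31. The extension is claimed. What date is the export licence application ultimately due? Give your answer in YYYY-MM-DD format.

2012-10-05

Trigger date 2012-07-31 + 20 calendar days = 2012-08-20.
Because 2012-08-20 is a listed holiday, the deadline becomes 2012-08-21 (Tuesday).
Add the 45 calendar-day extension to 2012-08-21: 2012-10-05.
2012-10-05 (Friday) is already a business day.
So the filing is due 2012-10-05.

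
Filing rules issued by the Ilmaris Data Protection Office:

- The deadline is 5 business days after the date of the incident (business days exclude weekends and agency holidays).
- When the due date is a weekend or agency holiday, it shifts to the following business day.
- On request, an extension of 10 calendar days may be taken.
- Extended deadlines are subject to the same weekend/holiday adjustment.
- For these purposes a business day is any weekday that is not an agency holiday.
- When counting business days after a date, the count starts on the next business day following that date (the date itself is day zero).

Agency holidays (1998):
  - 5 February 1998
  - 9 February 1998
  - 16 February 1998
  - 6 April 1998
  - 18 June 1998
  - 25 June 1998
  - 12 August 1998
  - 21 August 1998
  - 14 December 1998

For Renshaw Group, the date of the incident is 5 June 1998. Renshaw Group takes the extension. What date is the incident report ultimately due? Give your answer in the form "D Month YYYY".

22 June 1998

Counting 5 business days after 5 June 1998 (skipping weekends and listed holidays) reaches 12 June 1998.
Since 12 June 1998 is a Friday and not a holiday, the date is unchanged.
Applying the 10-calendar-day extension: 12 June 1998 + 10 days = 22 June 1998.
22 June 1998 falls on a Monday, which is a business day, so no adjustment is needed.
Final deadline: 22 June 1998.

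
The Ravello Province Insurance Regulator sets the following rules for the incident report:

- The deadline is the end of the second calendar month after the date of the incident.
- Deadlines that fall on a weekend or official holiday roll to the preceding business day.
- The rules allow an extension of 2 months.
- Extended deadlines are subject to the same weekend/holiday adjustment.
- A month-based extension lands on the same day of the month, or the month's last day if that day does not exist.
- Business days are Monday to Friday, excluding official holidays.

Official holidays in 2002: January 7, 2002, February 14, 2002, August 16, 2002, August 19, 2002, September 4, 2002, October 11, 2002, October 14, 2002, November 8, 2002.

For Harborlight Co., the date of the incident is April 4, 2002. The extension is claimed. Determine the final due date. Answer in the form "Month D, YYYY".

2 months after April 4, 2002 falls in June 2002; the last day of that month is June 30, 2002.
June 30, 2002 is a Sunday; the preceding business day is June 28, 2002 (Friday).
The 2 months extension carries June 28, 2002 to August 28, 2002.
August 28, 2002 falls on a Wednesday, which is a business day, so no adjustment is needed.
So the filing is due August 28, 2002.

August 28, 2002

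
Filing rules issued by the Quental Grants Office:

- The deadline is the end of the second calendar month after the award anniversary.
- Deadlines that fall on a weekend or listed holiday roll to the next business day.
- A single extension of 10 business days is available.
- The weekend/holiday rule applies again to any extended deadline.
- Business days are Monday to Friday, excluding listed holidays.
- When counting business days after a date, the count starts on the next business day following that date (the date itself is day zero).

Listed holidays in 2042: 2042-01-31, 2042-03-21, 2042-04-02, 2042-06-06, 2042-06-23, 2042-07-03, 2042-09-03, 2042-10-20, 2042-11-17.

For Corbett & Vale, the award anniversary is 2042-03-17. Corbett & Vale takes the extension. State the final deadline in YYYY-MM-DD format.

The second month after 2042-03-17 is May 2042, whose last day is 2042-05-31.
2042-05-31 falls on a Saturday. Rolling to the next business day gives 2042-06-02, a Monday.
Counting 10 further business days from 2042-06-02 reaches 2042-06-17.
2042-06-17 (Tuesday) is already a business day.
Deadline: 2042-06-17.

2042-06-17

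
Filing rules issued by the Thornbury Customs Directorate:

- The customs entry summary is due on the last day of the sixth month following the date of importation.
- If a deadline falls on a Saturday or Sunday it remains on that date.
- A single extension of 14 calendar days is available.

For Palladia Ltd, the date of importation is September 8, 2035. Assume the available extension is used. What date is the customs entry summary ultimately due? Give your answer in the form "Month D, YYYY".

April 14, 2036

6 months after September 8, 2035 falls in March 2036; the last day of that month is March 31, 2036.
March 31, 2036 falls on a Monday. The rules make no weekend/holiday allowance, so it remains March 31, 2036.
Applying the 14-calendar-day extension: March 31, 2036 + 14 days = April 14, 2036.
April 14, 2036 falls on a Monday. The rules make no weekend/holiday allowance, so it remains April 14, 2036.
Final deadline: April 14, 2036.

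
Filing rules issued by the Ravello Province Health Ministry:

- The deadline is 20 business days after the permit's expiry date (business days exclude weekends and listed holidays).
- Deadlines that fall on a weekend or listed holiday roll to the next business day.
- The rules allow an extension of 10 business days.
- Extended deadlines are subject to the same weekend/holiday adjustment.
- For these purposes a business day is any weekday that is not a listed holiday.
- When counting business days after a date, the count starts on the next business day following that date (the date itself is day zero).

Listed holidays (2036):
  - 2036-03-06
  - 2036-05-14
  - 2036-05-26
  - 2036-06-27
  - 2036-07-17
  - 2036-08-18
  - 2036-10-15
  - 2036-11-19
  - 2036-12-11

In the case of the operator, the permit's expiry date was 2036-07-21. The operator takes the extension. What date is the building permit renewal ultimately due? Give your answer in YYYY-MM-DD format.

2036-09-02

20 business days after 2036-07-21, excluding weekends and holidays, is 2036-08-19.
2036-08-19 (Tuesday) is already a business day.
Counting 10 further business days from 2036-08-19 reaches 2036-09-02.
2036-09-02 is a Tuesday and not a listed holiday, so it stands.
Deadline: 2036-09-02.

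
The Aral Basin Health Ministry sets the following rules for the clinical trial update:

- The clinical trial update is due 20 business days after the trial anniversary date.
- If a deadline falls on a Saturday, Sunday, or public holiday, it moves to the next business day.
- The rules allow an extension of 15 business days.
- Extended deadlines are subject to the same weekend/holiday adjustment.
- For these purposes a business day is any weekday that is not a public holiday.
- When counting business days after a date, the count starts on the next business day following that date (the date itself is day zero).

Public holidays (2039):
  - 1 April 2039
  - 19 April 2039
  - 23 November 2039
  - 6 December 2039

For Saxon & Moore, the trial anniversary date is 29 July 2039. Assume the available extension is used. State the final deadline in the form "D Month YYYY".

16 September 2039

20 business days after 29 July 2039, excluding weekends and holidays, is 26 August 2039.
Since 26 August 2039 is a Friday and not a holiday, the date is unchanged.
Applying the 15-business-day extension: 15 business days after 26 August 2039 is 16 September 2039.
16 September 2039 (Friday) is already a business day.
Deadline: 16 September 2039.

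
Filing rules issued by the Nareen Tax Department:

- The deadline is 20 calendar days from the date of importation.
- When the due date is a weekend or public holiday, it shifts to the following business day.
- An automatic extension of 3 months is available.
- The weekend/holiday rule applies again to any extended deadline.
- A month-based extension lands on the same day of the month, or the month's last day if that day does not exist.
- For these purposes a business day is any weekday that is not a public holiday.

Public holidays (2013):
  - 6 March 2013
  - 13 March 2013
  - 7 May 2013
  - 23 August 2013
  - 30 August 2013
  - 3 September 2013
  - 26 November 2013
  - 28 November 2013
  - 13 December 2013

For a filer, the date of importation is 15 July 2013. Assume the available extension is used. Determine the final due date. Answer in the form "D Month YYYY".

5 November 2013

20 calendar days after 15 July 2013 is 4 August 2013.
4 August 2013 is a Sunday; the next business day is 5 August 2013 (Monday).
Applying the 3 months extension: 3 months after 5 August 2013 is 5 November 2013.
Since 5 November 2013 is a Tuesday and not a holiday, the date is unchanged.
The final due date is 5 November 2013.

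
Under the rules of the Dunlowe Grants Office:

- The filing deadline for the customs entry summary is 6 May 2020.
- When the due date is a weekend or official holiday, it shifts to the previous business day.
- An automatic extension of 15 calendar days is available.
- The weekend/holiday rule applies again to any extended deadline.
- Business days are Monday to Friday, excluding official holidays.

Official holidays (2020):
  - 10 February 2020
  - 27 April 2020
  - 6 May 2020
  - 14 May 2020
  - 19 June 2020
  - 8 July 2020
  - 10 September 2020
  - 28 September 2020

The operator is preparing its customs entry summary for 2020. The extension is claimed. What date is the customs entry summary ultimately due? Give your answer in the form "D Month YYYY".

The stated deadline is 6 May 2020.
Because 6 May 2020 is a listed holiday, the deadline becomes 5 May 2020 (Tuesday).
Applying the 15-calendar-day extension: 5 May 2020 + 15 days = 20 May 2020.
Since 20 May 2020 is a Wednesday and not a holiday, the date is unchanged.
Final deadline: 20 May 2020.

20 May 2020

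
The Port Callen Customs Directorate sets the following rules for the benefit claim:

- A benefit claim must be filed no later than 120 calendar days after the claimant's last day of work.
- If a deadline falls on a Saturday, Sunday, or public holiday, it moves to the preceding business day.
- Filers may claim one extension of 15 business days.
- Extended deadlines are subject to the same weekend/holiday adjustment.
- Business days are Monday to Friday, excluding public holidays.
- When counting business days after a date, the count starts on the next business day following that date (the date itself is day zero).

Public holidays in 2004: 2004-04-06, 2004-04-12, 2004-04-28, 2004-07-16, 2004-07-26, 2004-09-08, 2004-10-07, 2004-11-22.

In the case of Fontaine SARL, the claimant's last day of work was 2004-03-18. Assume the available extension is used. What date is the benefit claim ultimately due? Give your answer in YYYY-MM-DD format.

2004-08-09

120 calendar days after 2004-03-18 is 2004-07-16.
2004-07-16 is a listed holiday, so it moves to the preceding business day, 2004-07-15 (Thursday).
Counting 15 further business days from 2004-07-15 reaches 2004-08-09.
2004-08-09 falls on a Monday, which is a business day, so no adjustment is needed.
So the filing is due 2004-08-09.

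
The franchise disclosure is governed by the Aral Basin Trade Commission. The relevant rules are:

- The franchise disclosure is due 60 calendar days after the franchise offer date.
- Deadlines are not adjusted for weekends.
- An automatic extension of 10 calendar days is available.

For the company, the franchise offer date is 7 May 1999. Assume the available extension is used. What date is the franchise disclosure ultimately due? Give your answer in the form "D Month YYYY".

60 calendar days after 7 May 1999 is 6 July 1999.
6 July 1999 is a Tuesday; no weekend or holiday adjustment applies.
The 10-calendar-day extension moves the deadline from 6 July 1999 to 16 July 1999.
16 July 1999 falls on a Friday. The rules make no weekend/holiday allowance, so it remains 16 July 1999.
The final due date is 16 July 1999.

16 July 1999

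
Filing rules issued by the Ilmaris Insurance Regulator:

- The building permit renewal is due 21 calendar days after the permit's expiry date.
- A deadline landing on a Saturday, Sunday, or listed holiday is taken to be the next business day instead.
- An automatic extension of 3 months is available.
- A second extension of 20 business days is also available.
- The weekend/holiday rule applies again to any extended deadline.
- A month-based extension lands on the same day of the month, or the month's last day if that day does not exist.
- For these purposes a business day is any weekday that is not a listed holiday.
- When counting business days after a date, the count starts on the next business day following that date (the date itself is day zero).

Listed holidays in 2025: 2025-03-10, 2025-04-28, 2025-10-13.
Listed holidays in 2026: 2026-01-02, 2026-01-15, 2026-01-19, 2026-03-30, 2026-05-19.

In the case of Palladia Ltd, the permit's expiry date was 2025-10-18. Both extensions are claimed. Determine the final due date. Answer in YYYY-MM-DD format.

2026-03-10

Trigger date 2025-10-18 + 21 calendar days = 2025-11-08.
2025-11-08 is a Saturday, so it moves to the next business day, 2025-11-10 (Monday).
The 3 months extension carries 2025-11-10 to 2026-02-10.
2026-02-10 is a Tuesday and not a listed holiday, so it stands.
The 20-business-day extension runs from 2026-02-10 to 2026-03-10.
2026-03-10 (Tuesday) is already a business day.
The final due date is 2026-03-10.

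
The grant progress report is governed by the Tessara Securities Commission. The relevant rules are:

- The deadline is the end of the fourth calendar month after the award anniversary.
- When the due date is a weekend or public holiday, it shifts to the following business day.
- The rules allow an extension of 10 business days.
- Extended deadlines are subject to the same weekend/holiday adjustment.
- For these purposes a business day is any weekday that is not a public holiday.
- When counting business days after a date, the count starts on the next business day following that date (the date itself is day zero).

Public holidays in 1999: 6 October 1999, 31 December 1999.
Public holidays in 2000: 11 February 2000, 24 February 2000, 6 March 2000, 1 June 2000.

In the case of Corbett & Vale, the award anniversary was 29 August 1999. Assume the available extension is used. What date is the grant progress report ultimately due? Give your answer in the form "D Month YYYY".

4 months after 29 August 1999 falls in December 1999; the last day of that month is 31 December 1999.
31 December 1999 is a listed holiday; the next business day is 3 January 2000 (Monday).
The 10-business-day extension runs from 3 January 2000 to 17 January 2000.
17 January 2000 is a Monday and not a listed holiday, so it stands.
The final due date is 17 January 2000.

17 January 2000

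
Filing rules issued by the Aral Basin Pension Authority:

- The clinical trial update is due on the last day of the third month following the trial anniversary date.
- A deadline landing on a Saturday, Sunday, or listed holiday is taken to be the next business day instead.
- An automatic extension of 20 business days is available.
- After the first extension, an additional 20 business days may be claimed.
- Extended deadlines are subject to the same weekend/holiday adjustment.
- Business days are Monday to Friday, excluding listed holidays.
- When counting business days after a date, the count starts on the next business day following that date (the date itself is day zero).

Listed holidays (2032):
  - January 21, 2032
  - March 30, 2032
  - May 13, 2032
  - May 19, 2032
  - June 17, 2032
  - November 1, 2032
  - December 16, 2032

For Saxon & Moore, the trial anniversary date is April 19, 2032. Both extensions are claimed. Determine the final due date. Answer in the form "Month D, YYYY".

3 months after April 19, 2032 falls in July 2032; the last day of that month is July 31, 2032.
July 31, 2032 falls on a Saturday. Rolling to the next business day gives August 2, 2032, a Monday.
The 20-business-day extension runs from August 2, 2032 to August 30, 2032.
August 30, 2032 is a Monday and not a listed holiday, so it stands.
The 20-business-day extension runs from August 30, 2032 to September 27, 2032.
Since September 27, 2032 is a Monday and not a holiday, the date is unchanged.
The final due date is September 27, 2032.

September 27, 2032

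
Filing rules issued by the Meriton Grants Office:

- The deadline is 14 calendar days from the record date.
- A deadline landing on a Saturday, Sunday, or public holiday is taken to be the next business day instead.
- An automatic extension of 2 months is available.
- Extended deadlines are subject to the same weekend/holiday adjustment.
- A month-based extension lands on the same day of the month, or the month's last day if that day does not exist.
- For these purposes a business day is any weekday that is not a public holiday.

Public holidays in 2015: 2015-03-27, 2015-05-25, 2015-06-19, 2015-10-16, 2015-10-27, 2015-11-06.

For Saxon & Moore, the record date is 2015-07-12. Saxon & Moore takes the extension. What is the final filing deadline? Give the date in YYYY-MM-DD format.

Trigger date 2015-07-12 + 14 calendar days = 2015-07-26.
2015-07-26 falls on a Sunday. Rolling to the next business day gives 2015-07-27, a Monday.
Add 2 months to 2015-07-27: 2015-09-27.
2015-09-27 is a Sunday; the next business day is 2015-09-28 (Monday).
So the filing is due 2015-09-28.

2015-09-28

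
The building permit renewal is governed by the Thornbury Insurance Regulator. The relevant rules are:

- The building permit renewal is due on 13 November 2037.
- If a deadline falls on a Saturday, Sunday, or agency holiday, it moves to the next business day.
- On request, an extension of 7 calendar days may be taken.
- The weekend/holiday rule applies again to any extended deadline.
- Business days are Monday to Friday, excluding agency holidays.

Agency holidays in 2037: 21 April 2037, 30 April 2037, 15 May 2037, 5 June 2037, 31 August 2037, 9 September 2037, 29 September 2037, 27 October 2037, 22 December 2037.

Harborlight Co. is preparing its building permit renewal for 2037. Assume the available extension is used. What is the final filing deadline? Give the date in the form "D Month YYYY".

The statutory due date is 13 November 2037.
13 November 2037 is a Friday and not a listed holiday, so it stands.
With the 7-day extension, 13 November 2037 becomes 20 November 2037.
Since 20 November 2037 is a Friday and not a holiday, the date is unchanged.
Final deadline: 20 November 2037.

20 November 2037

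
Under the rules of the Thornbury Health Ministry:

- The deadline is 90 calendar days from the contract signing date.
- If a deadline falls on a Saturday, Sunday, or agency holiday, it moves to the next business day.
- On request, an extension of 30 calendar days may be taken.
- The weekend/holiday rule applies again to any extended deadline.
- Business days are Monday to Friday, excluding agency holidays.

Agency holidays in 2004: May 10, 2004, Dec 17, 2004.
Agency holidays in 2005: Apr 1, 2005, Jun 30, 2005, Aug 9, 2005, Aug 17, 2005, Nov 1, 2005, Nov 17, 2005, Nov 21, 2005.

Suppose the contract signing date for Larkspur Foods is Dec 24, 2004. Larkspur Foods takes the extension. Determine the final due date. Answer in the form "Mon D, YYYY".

Apr 25, 2005

Trigger date Dec 24, 2004 + 90 calendar days = Mar 24, 2005.
Mar 24, 2005 falls on a Thursday, which is a business day, so no adjustment is needed.
Add the 30 calendar-day extension to Mar 24, 2005: Apr 23, 2005.
Because Apr 23, 2005 is a Saturday, the deadline becomes Apr 25, 2005 (Monday).
Final deadline: Apr 25, 2005.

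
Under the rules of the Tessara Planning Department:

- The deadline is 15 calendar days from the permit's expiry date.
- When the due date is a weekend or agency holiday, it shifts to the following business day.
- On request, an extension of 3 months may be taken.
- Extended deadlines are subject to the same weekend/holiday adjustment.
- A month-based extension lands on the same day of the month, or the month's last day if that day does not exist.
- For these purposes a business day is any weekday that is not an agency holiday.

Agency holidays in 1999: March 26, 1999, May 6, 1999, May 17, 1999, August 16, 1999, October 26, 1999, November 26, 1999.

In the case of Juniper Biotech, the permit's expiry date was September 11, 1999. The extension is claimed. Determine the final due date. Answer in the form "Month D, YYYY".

December 27, 1999

15 calendar days after September 11, 1999 is September 26, 1999.
September 26, 1999 is a Sunday; the next business day is September 27, 1999 (Monday).
The 3 months extension carries September 27, 1999 to December 27, 1999.
Since December 27, 1999 is a Monday and not a holiday, the date is unchanged.
So the filing is due December 27, 1999.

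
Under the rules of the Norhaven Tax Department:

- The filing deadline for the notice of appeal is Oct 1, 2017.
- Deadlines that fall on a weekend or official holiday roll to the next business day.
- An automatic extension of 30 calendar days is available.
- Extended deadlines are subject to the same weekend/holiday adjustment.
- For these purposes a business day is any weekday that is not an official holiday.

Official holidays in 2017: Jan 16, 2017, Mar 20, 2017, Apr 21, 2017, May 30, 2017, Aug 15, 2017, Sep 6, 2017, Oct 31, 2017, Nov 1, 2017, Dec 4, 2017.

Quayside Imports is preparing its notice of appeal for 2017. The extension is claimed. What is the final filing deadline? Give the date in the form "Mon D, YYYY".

Nov 2, 2017

Start from the fixed due date, Oct 1, 2017.
Oct 1, 2017 falls on a Sunday. Rolling to the next business day gives Oct 2, 2017, a Monday.
The 30-calendar-day extension moves the deadline from Oct 2, 2017 to Nov 1, 2017.
Nov 1, 2017 is a listed holiday, so it moves to the next business day, Nov 2, 2017 (Thursday).
Final deadline: Nov 2, 2017.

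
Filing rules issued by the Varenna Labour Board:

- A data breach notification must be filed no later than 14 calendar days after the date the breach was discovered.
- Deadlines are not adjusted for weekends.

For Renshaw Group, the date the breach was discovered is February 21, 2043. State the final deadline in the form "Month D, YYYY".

March 7, 2043

14 calendar days after February 21, 2043 is March 7, 2043.
March 7, 2043 falls on a Saturday. The rules make no weekend/holiday allowance, so it remains March 7, 2043.
Final deadline: March 7, 2043.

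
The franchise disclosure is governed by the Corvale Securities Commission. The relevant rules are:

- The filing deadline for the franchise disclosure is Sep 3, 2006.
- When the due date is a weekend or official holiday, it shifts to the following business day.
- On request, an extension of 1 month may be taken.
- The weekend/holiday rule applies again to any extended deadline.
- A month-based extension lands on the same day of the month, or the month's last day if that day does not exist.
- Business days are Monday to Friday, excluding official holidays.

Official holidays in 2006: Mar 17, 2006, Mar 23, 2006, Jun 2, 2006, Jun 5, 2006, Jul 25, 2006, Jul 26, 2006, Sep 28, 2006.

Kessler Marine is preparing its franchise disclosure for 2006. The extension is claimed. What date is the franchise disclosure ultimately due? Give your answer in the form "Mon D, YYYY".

The statutory due date is Sep 3, 2006.
Because Sep 3, 2006 is a Sunday, the deadline becomes Sep 4, 2006 (Monday).
Applying the 1 month extension: 1 month after Sep 4, 2006 is Oct 4, 2006.
Since Oct 4, 2006 is a Wednesday and not a holiday, the date is unchanged.
Deadline: Oct 4, 2006.

Oct 4, 2006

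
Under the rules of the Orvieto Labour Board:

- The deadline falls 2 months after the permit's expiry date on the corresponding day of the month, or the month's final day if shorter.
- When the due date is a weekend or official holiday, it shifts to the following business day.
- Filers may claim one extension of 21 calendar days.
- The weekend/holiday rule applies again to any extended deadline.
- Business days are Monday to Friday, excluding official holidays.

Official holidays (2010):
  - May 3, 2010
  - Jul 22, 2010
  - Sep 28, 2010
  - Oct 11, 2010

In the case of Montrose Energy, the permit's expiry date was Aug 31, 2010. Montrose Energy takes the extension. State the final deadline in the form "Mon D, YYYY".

Nov 22, 2010

Moving 2 months forward from Aug 31, 2010 on the corresponding day gives Oct 31, 2010.
Oct 31, 2010 is a Sunday; the next business day is Nov 1, 2010 (Monday).
Applying the 21-calendar-day extension: Nov 1, 2010 + 21 days = Nov 22, 2010.
Since Nov 22, 2010 is a Monday and not a holiday, the date is unchanged.
Deadline: Nov 22, 2010.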